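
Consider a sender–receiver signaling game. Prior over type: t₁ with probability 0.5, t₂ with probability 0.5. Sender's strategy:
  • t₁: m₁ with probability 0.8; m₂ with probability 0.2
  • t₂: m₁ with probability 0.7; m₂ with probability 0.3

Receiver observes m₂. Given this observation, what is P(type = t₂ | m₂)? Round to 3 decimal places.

0.600

P(m₂) = 0.5·0.2 + 0.5·0.3 = 0.25
P(t₂ | m₂) = (0.5·0.3) / 0.25 = 0.15 / 0.25 = 0.6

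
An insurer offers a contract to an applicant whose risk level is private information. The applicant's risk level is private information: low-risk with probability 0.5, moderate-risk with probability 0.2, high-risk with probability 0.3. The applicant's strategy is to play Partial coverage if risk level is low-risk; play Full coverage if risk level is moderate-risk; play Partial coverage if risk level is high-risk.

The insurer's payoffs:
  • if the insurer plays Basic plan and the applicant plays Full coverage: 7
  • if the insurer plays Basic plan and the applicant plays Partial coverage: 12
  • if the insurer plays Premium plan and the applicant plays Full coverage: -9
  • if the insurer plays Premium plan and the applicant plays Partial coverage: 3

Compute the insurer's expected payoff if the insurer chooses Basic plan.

Take the expectation over the applicant's risk level, weighting each type's action by its prior probability.
E[Basic plan] = 0.5·12 + 0.2·7 + 0.3·12 = 6 + 1.4 + 3.6 = 11

11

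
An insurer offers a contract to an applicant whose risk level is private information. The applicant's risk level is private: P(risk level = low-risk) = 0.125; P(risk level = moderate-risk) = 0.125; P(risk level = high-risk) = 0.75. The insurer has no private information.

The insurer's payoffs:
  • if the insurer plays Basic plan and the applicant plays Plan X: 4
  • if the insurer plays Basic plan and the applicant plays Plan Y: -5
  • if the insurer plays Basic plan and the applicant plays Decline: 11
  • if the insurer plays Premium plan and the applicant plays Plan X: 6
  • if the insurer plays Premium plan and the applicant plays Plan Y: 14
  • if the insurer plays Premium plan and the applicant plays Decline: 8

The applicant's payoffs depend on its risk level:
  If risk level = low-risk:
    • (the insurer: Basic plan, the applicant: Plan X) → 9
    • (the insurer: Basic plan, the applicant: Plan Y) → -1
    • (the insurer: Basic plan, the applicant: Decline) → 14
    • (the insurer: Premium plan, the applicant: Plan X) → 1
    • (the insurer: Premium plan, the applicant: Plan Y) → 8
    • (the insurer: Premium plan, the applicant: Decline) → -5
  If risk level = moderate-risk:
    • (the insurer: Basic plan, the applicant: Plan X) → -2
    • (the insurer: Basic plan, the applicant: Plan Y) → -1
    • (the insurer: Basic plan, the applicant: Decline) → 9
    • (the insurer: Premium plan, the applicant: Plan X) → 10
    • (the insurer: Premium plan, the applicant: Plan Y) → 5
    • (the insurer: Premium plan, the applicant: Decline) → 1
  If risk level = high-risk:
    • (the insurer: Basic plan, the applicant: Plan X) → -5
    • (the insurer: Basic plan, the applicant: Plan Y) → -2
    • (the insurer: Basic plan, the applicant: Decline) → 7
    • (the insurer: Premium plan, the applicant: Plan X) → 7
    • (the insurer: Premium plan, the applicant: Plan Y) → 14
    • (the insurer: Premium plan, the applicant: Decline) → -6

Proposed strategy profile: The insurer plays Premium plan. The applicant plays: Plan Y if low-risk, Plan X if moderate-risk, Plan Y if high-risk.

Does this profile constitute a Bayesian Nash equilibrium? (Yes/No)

Yes

The insurer plays Premium plan: E[Premium plan] = 0.125·(14) + 0.125·(6) + 0.75·(14) = 13; E[Basic plan] = -3.875. Best-responding. ✓
The applicant (risk level low-risk), facing Premium plan: Plan X gives 1, Plan Y gives 8, Decline gives -5. Proposed Plan Y is best. ✓
The applicant (risk level moderate-risk), facing Premium plan: Plan X gives 10, Plan Y gives 5, Decline gives 1. Proposed Plan X is best. ✓
The applicant (risk level high-risk), facing Premium plan: Plan X gives 7, Plan Y gives 14, Decline gives -6. Proposed Plan Y is best. ✓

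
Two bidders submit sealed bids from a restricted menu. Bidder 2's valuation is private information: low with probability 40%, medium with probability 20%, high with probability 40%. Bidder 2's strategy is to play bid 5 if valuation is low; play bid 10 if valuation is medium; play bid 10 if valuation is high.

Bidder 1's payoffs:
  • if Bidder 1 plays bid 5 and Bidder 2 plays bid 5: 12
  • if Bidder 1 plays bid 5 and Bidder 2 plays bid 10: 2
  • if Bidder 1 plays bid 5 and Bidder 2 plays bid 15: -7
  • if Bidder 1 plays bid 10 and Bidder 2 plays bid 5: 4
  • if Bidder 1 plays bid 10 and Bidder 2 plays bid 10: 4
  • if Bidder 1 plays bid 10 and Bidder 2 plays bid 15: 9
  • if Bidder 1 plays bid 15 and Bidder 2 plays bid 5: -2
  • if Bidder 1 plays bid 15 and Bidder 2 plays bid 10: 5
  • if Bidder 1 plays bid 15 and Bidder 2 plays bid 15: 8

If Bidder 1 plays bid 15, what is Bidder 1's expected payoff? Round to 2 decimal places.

E[bid 15] = 0.4·(-2) + 0.2·5 + 0.4·5 = (-0.8) + 1 + 2 = 2.2

2.20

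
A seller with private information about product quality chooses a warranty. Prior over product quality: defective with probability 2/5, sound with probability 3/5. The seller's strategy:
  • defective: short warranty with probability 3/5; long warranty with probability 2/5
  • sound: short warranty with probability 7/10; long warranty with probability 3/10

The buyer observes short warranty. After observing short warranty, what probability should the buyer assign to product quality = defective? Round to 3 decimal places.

P(short warranty) = (2/5)·(3/5) + (3/5)·(7/10) = 33/50
P(defective | short warranty) = ((2/5)·(3/5)) / (33/50) = (6/25) / (33/50) = 4/11

0.364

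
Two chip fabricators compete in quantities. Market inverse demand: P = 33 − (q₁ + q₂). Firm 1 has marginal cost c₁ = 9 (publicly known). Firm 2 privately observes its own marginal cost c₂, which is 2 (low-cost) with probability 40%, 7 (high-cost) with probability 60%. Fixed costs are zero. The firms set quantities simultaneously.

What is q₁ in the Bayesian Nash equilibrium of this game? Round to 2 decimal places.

Type-c best response for Firm 2: q₂(c) = (33 − c)/2 − q₁/2.
Firm 1 maximizes expected profit; its first-order condition is 33 − 2q₁ − E[q₂] − 9 = 0.
Substituting E[q₂] and solving: E[c₂] = 5, so q₁ = (33 − 2·9 + 5)/3 = 6.66667.

6.67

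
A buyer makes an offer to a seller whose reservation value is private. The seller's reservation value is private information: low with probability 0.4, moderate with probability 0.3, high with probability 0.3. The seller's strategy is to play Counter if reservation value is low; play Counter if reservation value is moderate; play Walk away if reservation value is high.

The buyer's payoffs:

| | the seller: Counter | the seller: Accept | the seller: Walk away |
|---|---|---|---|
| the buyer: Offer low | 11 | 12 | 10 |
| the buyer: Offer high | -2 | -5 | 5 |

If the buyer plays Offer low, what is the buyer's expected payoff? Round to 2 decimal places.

10.70

E[Offer low] = 0.4·11 + 0.3·11 + 0.3·10 = 4.4 + 3.3 + 3 = 10.7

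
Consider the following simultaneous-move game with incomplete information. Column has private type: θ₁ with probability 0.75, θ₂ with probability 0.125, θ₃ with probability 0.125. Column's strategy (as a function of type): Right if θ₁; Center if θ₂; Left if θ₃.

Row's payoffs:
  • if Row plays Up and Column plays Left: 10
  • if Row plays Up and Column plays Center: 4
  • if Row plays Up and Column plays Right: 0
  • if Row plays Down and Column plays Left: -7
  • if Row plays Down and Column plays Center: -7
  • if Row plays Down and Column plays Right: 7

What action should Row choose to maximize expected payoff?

Down

E[Up] = 0.75·(0) + 0.125·(4) + 0.125·(10) = 1.75
E[Down] = 0.75·(7) + 0.125·(-7) + 0.125·(-7) = 3.5
Best response: Down (3.5 is the largest).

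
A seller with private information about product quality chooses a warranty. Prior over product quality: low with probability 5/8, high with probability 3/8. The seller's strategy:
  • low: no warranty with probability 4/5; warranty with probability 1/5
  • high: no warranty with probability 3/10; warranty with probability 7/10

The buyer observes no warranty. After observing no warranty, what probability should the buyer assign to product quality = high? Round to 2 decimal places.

0.18

P(no warranty) = (5/8)·(4/5) + (3/8)·(3/10) = 49/80
P(high | no warranty) = ((3/8)·(3/10)) / (49/80) = (9/80) / (49/80) = 9/49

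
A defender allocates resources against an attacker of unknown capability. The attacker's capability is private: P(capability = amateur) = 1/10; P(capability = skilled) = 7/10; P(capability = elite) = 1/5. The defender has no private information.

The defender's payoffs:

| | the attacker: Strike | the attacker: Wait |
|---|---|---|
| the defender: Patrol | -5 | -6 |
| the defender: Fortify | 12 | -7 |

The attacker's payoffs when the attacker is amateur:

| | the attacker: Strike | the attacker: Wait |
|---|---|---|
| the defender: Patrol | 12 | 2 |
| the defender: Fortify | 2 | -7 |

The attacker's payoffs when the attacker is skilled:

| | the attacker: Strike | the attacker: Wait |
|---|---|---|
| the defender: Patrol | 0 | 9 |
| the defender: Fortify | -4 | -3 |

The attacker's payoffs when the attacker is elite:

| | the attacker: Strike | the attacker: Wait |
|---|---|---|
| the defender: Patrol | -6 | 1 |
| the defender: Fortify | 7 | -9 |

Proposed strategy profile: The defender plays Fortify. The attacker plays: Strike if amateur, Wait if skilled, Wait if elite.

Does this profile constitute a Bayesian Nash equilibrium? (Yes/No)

No

A profile is a BNE iff every type of every player is best-responding given beliefs about the other side.
The defender plays Fortify: E[Fortify] = 1/10·(12) + 7/10·(-7) + 1/5·(-7) = -51/10; E[Patrol] = -59/10. Best-responding. ✓
The attacker (capability amateur), facing Fortify: Strike gives 2, Wait gives -7. Proposed Strike is best. ✓
The attacker (capability skilled), facing Fortify: Strike gives -4, Wait gives -3. Proposed Wait is best. ✓
The attacker (capability elite), facing Fortify: Strike gives 7, Wait gives -9. Proposed Wait is not best — profitable deviation exists. ✗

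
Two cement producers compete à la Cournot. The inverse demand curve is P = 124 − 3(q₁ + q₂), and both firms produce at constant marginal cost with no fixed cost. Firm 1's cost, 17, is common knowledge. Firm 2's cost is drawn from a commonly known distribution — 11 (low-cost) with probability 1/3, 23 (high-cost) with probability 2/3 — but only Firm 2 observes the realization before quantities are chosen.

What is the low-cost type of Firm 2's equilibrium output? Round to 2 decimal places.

Type-c best response for Firm 2: q₂(c) = (124 − c)/6 − q₁/2.
Firm 1 maximizes expected profit; its first-order condition is 124 − 6q₁ − 3E[q₂] − 17 = 0.
Substituting E[q₂] and solving: E[c₂] = 19, so q₁ = (124 − 2·17 + 19)/9 = 12.1111.
q₂(low-cost) = (124 − 11 − 3·12.1111)/6 = 12.7778.

12.78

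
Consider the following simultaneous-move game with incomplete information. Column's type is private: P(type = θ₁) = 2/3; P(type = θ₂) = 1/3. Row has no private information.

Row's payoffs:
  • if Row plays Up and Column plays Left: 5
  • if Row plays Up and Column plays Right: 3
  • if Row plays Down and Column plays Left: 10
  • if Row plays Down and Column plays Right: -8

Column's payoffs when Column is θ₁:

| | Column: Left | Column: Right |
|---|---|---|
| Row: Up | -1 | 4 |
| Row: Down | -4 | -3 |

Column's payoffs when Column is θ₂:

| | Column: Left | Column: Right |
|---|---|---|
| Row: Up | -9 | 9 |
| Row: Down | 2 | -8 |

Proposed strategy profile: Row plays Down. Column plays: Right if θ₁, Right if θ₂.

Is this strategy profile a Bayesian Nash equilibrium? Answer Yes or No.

Row plays Down: E[Down] = 2/3·(-8) + 1/3·(-8) = -8; E[Up] = 3. Not best-responding. ✗
Column (type θ₁), facing Down: Left gives -4, Right gives -3. Proposed Right is best. ✓
Column (type θ₂), facing Down: Left gives 2, Right gives -8. Proposed Right is not best — profitable deviation exists. ✗

No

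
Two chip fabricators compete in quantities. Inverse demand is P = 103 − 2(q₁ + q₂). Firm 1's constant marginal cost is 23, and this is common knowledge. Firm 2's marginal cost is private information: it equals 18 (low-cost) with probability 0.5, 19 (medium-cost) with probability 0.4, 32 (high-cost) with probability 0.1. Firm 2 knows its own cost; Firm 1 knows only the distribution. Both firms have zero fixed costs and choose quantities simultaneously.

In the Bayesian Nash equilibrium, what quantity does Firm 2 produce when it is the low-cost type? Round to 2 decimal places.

14.85

Each type of Firm 2 best-responds to q₁; Firm 1 best-responds to the expected q₂ over Firm 2's types.
Firm 2 with cost c maximizes (103 − 2(q₁+q₂) − c)·q₂, giving q₂(c) = (103 − c − 2q₁)/4.
E[c₂] = 0.5·18 + 0.4·19 + 0.1·32 = 19.8
Firm 1's FOC against E[q₂] yields q₁ = (103 − 2·23 + E[c₂])/6 = (103 − 46 + 19.8)/6 = 12.8.
q₂(low-cost) = (103 − 18 − 2·12.8)/4 = 14.85.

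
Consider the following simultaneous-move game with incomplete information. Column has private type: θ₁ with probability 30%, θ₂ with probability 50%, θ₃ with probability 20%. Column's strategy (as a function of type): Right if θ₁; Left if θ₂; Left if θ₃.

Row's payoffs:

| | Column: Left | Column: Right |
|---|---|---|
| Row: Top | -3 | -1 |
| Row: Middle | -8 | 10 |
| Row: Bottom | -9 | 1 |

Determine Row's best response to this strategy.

Top

E[Top] = 0.3·(-1) + 0.5·(-3) + 0.2·(-3) = -2.4
E[Middle] = 0.3·(10) + 0.5·(-8) + 0.2·(-8) = -2.6
E[Bottom] = 0.3·(1) + 0.5·(-9) + 0.2·(-9) = -6
Best response: Top (-2.4 is the largest).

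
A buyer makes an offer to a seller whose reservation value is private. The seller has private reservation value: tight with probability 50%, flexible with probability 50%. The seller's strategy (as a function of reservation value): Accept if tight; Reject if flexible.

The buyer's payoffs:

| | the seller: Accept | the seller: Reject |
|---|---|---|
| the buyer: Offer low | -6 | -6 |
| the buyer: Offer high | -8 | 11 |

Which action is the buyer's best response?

Compute the buyer's expected payoff for each action, taking the expectation over the seller's type.
E[Offer low] = 0.5·(-6) + 0.5·(-6) = -6
E[Offer high] = 0.5·(-8) + 0.5·(11) = 1.5
Best response: Offer high (1.5 is the largest).

Offer high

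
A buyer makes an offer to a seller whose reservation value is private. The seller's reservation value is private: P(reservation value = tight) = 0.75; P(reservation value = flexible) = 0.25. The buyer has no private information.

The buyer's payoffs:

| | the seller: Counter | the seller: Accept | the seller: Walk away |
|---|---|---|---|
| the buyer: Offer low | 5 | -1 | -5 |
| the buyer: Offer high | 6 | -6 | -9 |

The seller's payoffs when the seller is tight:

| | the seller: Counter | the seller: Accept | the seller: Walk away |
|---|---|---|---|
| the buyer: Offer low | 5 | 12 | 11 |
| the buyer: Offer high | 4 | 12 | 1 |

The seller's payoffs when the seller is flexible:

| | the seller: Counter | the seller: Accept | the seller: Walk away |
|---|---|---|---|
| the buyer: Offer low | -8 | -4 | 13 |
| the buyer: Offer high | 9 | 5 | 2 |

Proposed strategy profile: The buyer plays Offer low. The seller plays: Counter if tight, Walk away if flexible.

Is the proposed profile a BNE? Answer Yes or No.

The buyer plays Offer low: E[Offer low] = 0.75·(5) + 0.25·(-5) = 2.5; E[Offer high] = 2.25. Best-responding. ✓
The seller (reservation value tight), facing Offer low: Counter gives 5, Accept gives 12, Walk away gives 11. Proposed Counter is not best — profitable deviation exists. ✗
The seller (reservation value flexible), facing Offer low: Counter gives -8, Accept gives -4, Walk away gives 13. Proposed Walk away is best. ✓

No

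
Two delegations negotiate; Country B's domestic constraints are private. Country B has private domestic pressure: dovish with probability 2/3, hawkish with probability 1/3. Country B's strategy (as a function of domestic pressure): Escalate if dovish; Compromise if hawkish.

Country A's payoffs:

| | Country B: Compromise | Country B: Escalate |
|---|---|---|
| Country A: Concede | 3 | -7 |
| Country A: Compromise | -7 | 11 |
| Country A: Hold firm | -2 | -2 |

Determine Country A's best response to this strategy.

Compromise

E[Concede] = 2/3·(-7) + 1/3·(3) = -11/3
E[Compromise] = 2/3·(11) + 1/3·(-7) = 5
E[Hold firm] = 2/3·(-2) + 1/3·(-2) = -2
Best response: Compromise (5 is the largest).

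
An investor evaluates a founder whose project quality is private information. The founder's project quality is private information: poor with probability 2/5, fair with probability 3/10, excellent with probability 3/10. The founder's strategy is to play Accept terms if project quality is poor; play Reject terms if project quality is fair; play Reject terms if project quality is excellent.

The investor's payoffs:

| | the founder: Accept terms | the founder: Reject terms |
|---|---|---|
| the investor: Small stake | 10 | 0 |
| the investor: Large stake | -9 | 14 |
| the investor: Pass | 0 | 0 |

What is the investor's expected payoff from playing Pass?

E[Pass] = 2/5·0 + 3/10·0 + 3/10·0 = 0 + 0 + 0 = 0

0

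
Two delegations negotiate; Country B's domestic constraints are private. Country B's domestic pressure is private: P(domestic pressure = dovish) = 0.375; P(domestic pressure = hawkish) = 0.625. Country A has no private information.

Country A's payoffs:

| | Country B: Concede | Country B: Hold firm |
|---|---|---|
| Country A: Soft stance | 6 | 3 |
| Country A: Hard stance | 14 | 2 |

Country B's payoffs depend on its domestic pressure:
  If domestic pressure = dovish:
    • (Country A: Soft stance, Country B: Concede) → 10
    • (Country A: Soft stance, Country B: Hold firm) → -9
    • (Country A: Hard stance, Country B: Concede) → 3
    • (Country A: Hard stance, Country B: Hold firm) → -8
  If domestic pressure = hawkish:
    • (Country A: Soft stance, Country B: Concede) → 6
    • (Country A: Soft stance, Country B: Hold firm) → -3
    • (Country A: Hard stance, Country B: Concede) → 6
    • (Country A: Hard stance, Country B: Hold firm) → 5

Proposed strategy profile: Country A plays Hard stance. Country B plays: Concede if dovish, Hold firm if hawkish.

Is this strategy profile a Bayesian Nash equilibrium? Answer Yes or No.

No

A profile is a BNE iff every type of every player is best-responding given beliefs about the other side.
Country A plays Hard stance: E[Hard stance] = 0.375·(14) + 0.625·(2) = 6.5; E[Soft stance] = 4.125. Best-responding. ✓
Country B (domestic pressure dovish), facing Hard stance: Concede gives 3, Hold firm gives -8. Proposed Concede is best. ✓
Country B (domestic pressure hawkish), facing Hard stance: Concede gives 6, Hold firm gives 5. Proposed Hold firm is not best — profitable deviation exists. ✗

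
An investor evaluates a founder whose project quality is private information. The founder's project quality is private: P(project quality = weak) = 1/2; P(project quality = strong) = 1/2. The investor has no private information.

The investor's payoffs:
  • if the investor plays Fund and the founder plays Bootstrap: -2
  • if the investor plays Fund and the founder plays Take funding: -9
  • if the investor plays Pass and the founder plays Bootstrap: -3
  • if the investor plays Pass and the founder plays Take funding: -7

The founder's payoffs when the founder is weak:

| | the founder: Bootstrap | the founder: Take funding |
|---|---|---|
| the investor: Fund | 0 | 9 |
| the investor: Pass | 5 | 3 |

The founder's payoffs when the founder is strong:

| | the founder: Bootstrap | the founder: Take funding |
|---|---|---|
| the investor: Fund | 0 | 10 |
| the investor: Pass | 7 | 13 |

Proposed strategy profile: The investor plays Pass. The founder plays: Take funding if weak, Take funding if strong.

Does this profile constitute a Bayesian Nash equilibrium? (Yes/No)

A profile is a BNE iff every type of every player is best-responding given beliefs about the other side.
The investor plays Pass: E[Pass] = 1/2·(-7) + 1/2·(-7) = -7; E[Fund] = -9. Best-responding. ✓
The founder (project quality weak), facing Pass: Bootstrap gives 5, Take funding gives 3. Proposed Take funding is not best — profitable deviation exists. ✗
The founder (project quality strong), facing Pass: Bootstrap gives 7, Take funding gives 13. Proposed Take funding is best. ✓

No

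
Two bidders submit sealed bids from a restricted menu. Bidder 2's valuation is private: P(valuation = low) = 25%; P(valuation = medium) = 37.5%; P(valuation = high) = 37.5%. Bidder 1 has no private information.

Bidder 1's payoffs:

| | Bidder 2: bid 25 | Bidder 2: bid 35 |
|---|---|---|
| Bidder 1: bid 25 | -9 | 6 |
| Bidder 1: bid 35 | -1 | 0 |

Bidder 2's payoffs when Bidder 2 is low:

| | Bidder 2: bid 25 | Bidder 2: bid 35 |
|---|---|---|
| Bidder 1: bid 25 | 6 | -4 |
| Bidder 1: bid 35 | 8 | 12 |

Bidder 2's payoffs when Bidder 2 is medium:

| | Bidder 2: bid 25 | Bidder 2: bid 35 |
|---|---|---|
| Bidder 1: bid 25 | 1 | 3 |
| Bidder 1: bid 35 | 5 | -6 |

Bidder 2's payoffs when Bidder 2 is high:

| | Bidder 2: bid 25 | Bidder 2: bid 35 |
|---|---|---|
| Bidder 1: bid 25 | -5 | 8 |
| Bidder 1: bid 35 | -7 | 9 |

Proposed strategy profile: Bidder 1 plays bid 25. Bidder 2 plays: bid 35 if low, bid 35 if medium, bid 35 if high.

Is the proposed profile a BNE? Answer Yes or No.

No

A profile is a BNE iff every type of every player is best-responding given beliefs about the other side.
Bidder 1 plays bid 25: E[bid 25] = 0.25·(6) + 0.375·(6) + 0.375·(6) = 6; E[bid 35] = 0. Best-responding. ✓
Bidder 2 (valuation low), facing bid 25: bid 25 gives 6, bid 35 gives -4. Proposed bid 35 is not best — profitable deviation exists. ✗
Bidder 2 (valuation medium), facing bid 25: bid 25 gives 1, bid 35 gives 3. Proposed bid 35 is best. ✓
Bidder 2 (valuation high), facing bid 25: bid 25 gives -5, bid 35 gives 8. Proposed bid 35 is best. ✓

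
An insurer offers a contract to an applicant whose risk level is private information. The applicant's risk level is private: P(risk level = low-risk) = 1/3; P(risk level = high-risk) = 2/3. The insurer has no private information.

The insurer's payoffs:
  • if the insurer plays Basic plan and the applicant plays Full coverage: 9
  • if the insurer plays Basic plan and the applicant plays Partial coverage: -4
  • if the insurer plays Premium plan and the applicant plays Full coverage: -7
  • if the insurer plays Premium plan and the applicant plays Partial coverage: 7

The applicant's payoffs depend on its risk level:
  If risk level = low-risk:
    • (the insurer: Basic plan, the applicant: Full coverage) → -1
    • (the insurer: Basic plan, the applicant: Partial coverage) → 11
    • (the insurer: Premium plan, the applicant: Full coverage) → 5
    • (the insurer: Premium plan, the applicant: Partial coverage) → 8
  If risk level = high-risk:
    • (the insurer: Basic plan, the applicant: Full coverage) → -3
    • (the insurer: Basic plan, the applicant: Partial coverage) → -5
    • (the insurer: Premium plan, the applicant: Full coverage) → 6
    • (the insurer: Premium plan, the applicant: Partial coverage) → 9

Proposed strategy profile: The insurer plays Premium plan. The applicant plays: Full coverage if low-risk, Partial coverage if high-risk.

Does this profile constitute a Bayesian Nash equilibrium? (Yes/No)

No

The insurer plays Premium plan: E[Premium plan] = 1/3·(-7) + 2/3·(7) = 7/3; E[Basic plan] = 1/3. Best-responding. ✓
The applicant (risk level low-risk), facing Premium plan: Full coverage gives 5, Partial coverage gives 8. Proposed Full coverage is not best — profitable deviation exists. ✗
The applicant (risk level high-risk), facing Premium plan: Full coverage gives 6, Partial coverage gives 9. Proposed Partial coverage is best. ✓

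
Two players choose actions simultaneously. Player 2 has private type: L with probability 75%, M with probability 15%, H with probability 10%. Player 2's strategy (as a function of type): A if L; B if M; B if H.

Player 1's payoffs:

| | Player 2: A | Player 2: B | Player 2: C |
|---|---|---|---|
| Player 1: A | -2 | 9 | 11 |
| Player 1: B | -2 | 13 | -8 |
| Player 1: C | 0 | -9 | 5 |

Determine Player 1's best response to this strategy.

B

E[A] = 0.75·(-2) + 0.15·(9) + 0.1·(9) = 0.75
E[B] = 0.75·(-2) + 0.15·(13) + 0.1·(13) = 1.75
E[C] = 0.75·(0) + 0.15·(-9) + 0.1·(-9) = -2.25
Best response: B (1.75 is the largest).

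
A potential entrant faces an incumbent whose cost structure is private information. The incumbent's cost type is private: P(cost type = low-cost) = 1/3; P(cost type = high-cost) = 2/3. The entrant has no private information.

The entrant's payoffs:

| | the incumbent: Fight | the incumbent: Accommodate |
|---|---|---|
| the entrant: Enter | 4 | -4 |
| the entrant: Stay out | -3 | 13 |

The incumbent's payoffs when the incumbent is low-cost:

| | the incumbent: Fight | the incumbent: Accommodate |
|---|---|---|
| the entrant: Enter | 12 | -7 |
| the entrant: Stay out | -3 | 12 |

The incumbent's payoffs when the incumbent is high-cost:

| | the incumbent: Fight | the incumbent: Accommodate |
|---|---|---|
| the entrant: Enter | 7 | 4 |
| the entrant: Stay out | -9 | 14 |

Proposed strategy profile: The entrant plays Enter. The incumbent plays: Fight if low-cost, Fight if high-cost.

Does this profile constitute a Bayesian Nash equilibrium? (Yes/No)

Yes

A profile is a BNE iff every type of every player is best-responding given beliefs about the other side.
The entrant plays Enter: E[Enter] = 1/3·(4) + 2/3·(4) = 4; E[Stay out] = -3. Best-responding. ✓
The incumbent (cost type low-cost), facing Enter: Fight gives 12, Accommodate gives -7. Proposed Fight is best. ✓
The incumbent (cost type high-cost), facing Enter: Fight gives 7, Accommodate gives 4. Proposed Fight is best. ✓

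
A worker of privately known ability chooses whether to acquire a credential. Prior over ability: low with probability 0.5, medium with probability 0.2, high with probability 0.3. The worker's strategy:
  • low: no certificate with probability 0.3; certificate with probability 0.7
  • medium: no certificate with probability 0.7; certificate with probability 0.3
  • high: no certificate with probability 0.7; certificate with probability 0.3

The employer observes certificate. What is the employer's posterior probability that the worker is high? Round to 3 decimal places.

Apply Bayes' rule using the sender's strategy as the likelihood.
P(certificate) = 0.5·0.7 + 0.2·0.3 + 0.3·0.3 = 0.5
P(high | certificate) = (0.3·0.3) / 0.5 = 0.09 / 0.5 = 0.18

0.180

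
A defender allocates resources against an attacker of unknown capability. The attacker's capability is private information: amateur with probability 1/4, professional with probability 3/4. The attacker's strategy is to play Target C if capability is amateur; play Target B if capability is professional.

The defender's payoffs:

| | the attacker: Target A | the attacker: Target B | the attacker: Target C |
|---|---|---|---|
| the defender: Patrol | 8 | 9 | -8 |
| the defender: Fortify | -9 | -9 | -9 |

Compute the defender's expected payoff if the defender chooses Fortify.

E[Fortify] = 1/4·(-9) + 3/4·(-9) = (-9/4) + (-27/4) = -9

-9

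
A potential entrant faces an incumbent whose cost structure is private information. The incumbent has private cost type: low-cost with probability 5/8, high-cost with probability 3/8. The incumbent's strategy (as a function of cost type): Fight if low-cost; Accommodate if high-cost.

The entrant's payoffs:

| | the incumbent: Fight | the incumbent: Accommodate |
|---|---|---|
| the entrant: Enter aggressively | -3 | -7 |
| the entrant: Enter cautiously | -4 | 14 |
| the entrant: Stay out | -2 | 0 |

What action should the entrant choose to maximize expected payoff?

E[Enter aggressively] = 5/8·(-3) + 3/8·(-7) = -9/2
E[Enter cautiously] = 5/8·(-4) + 3/8·(14) = 11/4
E[Stay out] = 5/8·(-2) + 3/8·(0) = -5/4
Best response: Enter cautiously (11/4 is the largest).

Enter cautiously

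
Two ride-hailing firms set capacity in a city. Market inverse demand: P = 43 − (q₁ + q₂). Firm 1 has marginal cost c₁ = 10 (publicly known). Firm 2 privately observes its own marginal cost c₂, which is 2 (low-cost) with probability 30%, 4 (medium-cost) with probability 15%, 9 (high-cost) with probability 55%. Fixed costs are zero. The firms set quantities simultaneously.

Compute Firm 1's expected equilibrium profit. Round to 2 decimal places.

94.41

Type-c best response for Firm 2: q₂(c) = (43 − c)/2 − q₁/2.
Firm 1 maximizes expected profit; its first-order condition is 43 − 2q₁ − E[q₂] − 10 = 0.
Substituting E[q₂] and solving: E[c₂] = 6.15, so q₁ = (43 − 2·10 + 6.15)/3 = 9.71667.
E[P] = 43 − (q₁ + E[q₂]) = 19.7167; Firm 1's expected profit = (E[P] − 10)·q₁ = (19.7167 − 10)·9.71667 = 94.4136.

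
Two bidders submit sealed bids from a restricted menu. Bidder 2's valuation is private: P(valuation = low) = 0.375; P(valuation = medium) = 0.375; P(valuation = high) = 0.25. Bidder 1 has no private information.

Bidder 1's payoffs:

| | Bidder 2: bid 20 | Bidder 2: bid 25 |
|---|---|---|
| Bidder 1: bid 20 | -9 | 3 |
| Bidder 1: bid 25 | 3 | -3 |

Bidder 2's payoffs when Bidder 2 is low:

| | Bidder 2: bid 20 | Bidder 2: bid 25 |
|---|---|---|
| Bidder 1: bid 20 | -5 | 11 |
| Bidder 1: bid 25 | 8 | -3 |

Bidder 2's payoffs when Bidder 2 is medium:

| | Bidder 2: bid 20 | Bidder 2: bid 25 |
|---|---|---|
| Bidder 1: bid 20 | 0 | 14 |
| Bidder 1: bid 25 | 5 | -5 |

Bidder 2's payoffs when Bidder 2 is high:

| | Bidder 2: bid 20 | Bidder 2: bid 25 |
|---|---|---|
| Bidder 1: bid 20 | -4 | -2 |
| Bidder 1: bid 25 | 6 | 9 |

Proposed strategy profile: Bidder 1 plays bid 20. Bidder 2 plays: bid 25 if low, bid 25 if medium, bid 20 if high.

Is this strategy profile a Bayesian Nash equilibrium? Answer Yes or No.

Bidder 1 plays bid 20: E[bid 20] = 0.375·(3) + 0.375·(3) + 0.25·(-9) = 0; E[bid 25] = -1.5. Best-responding. ✓
Bidder 2 (valuation low), facing bid 20: bid 20 gives -5, bid 25 gives 11. Proposed bid 25 is best. ✓
Bidder 2 (valuation medium), facing bid 20: bid 20 gives 0, bid 25 gives 14. Proposed bid 25 is best. ✓
Bidder 2 (valuation high), facing bid 20: bid 20 gives -4, bid 25 gives -2. Proposed bid 20 is not best — profitable deviation exists. ✗

No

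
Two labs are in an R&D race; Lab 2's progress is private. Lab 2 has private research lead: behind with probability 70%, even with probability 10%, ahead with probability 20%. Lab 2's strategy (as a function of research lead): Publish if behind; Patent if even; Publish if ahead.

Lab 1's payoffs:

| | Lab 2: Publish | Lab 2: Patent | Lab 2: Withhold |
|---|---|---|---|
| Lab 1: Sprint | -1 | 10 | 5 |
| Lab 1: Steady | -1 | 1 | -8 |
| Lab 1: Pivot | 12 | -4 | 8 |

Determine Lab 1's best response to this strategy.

Pivot

E[Sprint] = 0.7·(-1) + 0.1·(10) + 0.2·(-1) = 0.1
E[Steady] = 0.7·(-1) + 0.1·(1) + 0.2·(-1) = -0.8
E[Pivot] = 0.7·(12) + 0.1·(-4) + 0.2·(12) = 10.4
Best response: Pivot (10.4 is the largest).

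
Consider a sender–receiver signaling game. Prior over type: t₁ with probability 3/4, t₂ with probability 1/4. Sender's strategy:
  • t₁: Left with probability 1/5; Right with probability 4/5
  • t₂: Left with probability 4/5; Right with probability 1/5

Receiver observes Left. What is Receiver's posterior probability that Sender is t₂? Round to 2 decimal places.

0.57

P(Left) = (3/4)·(1/5) + (1/4)·(4/5) = 7/20
P(t₂ | Left) = ((1/4)·(4/5)) / (7/20) = (1/5) / (7/20) = 4/7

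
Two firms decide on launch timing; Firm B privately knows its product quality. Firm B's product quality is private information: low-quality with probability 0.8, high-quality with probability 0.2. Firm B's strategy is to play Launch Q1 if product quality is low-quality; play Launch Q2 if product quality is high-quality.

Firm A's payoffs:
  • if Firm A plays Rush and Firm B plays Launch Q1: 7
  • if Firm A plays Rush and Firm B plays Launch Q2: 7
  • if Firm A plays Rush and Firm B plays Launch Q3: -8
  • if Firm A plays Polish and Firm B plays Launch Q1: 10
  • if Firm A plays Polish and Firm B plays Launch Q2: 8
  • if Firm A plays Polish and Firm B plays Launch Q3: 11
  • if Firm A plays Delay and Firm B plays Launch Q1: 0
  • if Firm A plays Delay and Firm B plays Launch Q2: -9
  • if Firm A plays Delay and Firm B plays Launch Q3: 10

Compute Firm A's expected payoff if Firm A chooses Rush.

E[Rush] = 0.8·7 + 0.2·7 = 5.6 + 1.4 = 7

7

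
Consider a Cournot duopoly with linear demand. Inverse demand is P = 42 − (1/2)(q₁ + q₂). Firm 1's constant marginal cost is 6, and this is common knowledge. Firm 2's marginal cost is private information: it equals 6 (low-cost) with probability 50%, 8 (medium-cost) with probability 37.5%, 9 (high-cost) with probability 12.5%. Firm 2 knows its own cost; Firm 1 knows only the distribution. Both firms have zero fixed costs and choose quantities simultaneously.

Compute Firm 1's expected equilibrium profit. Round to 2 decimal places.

Type-c best response for Firm 2: q₂(c) = (42 − c) − q₁/2.
Firm 1 maximizes expected profit; its first-order condition is 42 − q₁ − (1/2)E[q₂] − 6 = 0.
Substituting E[q₂] and solving: E[c₂] = 7.125, so q₁ = (42 − 2·6 + 7.125)/(3/2) = 24.75.
E[P] = 42 − (1/2)·(q₁ + E[q₂]) = 18.375; Firm 1's expected profit = (E[P] − 6)·q₁ = (18.375 − 6)·24.75 = 306.281.

306.28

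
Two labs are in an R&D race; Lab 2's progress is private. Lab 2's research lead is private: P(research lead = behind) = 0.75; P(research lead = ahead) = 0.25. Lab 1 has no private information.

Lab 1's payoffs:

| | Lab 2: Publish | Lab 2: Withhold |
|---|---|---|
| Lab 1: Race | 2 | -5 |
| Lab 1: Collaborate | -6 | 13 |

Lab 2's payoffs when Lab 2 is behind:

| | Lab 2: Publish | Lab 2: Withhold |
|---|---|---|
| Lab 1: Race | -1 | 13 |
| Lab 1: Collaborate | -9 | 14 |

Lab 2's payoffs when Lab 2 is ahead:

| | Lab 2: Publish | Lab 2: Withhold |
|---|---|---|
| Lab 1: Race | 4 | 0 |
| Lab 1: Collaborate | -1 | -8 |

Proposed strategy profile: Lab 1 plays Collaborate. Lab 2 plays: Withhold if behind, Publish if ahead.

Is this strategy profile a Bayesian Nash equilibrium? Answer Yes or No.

Lab 1 plays Collaborate: E[Collaborate] = 0.75·(13) + 0.25·(-6) = 8.25; E[Race] = -3.25. Best-responding. ✓
Lab 2 (research lead behind), facing Collaborate: Publish gives -9, Withhold gives 14. Proposed Withhold is best. ✓
Lab 2 (research lead ahead), facing Collaborate: Publish gives -1, Withhold gives -8. Proposed Publish is best. ✓

Yes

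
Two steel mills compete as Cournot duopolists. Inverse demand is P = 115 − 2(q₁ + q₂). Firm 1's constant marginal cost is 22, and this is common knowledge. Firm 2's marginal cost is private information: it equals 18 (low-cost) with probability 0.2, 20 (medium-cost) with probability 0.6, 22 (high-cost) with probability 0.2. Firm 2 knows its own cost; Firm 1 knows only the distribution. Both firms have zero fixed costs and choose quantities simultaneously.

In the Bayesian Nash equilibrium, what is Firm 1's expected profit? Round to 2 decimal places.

460.06

Each type of Firm 2 best-responds to q₁; Firm 1 best-responds to the expected q₂ over Firm 2's types.
Firm 2 with cost c maximizes (115 − 2(q₁+q₂) − c)·q₂, giving q₂(c) = (115 − c − 2q₁)/4.
E[c₂] = 0.2·18 + 0.6·20 + 0.2·22 = 20
Firm 1's FOC against E[q₂] yields q₁ = (115 − 2·22 + E[c₂])/6 = (115 − 44 + 20)/6 = 15.1667.
E[P] = 115 − 2·(q₁ + E[q₂]) = 52.3333; Firm 1's expected profit = (E[P] − 22)·q₁ = (52.3333 − 22)·15.1667 = 460.056.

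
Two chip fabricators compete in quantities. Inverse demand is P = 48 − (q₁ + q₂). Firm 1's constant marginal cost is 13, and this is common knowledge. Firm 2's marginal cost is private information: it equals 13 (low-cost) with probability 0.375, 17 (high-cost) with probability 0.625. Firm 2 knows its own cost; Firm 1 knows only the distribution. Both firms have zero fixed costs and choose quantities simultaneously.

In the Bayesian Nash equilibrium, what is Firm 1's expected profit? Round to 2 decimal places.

Type-c best response for Firm 2: q₂(c) = (48 − c)/2 − q₁/2.
Firm 1 maximizes expected profit; its first-order condition is 48 − 2q₁ − E[q₂] − 13 = 0.
Substituting E[q₂] and solving: E[c₂] = 15.5, so q₁ = (48 − 2·13 + 15.5)/3 = 12.5.
E[P] = 48 − (q₁ + E[q₂]) = 25.5; Firm 1's expected profit = (E[P] − 13)·q₁ = (25.5 − 13)·12.5 = 156.25.

156.25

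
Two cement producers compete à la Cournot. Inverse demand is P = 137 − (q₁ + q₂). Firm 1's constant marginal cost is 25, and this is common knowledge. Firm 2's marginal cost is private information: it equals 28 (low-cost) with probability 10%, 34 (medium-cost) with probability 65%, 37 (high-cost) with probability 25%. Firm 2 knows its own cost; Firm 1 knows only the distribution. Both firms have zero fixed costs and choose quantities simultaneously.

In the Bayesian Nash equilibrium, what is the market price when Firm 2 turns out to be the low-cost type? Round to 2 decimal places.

62.31

Each type of Firm 2 best-responds to q₁; Firm 1 best-responds to the expected q₂ over Firm 2's types.
Firm 2 with cost c maximizes (137 − (q₁+q₂) − c)·q₂, giving q₂(c) = (137 − c − q₁)/2.
E[c₂] = 0.1·28 + 0.65·34 + 0.25·37 = 34.15
Firm 1's FOC against E[q₂] yields q₁ = (137 − 2·25 + E[c₂])/3 = (137 − 50 + 34.15)/3 = 40.3833.
q₂(low-cost) = 34.3083, so P = 137 − (40.3833 + 34.3083) = 62.3083.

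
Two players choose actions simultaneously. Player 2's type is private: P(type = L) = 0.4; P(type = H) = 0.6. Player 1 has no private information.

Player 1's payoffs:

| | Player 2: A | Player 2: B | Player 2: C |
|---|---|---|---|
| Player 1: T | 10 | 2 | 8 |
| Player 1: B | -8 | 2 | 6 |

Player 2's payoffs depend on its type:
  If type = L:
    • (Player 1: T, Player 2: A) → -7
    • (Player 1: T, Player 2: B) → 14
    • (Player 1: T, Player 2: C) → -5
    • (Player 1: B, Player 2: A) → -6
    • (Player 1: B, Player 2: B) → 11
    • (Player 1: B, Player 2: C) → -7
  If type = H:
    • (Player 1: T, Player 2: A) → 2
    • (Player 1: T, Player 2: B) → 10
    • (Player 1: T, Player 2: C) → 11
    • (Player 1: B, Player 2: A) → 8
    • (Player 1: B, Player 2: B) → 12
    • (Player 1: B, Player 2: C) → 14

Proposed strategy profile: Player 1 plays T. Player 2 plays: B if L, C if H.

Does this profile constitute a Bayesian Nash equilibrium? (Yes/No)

Yes

A profile is a BNE iff every type of every player is best-responding given beliefs about the other side.
Player 1 plays T: E[T] = 0.4·(2) + 0.6·(8) = 5.6; E[B] = 4.4. Best-responding. ✓
Player 2 (type L), facing T: A gives -7, B gives 14, C gives -5. Proposed B is best. ✓
Player 2 (type H), facing T: A gives 2, B gives 10, C gives 11. Proposed C is best. ✓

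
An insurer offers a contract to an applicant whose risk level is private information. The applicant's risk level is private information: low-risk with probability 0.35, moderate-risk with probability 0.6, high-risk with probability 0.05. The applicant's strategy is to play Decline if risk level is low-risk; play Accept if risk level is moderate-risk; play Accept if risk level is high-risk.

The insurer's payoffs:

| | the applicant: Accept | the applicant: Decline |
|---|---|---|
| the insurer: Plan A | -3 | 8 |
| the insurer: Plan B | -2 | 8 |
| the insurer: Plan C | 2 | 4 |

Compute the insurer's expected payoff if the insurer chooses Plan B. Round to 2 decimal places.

Take the expectation over the applicant's risk level, weighting each type's action by its prior probability.
E[Plan B] = 0.35·8 + 0.6·(-2) + 0.05·(-2) = 2.8 + (-1.2) + (-0.1) = 1.5

1.50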